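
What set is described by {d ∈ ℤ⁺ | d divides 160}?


Checking each candidate:
Condition: positive divisors of 160
Result = {1, 2, 4, 5, 8, 10, 16, 20, 32, 40, 80, 160}

{1, 2, 4, 5, 8, 10, 16, 20, 32, 40, 80, 160}


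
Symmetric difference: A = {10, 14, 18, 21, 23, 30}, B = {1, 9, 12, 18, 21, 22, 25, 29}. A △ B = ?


A △ B = (A \ B) ∪ (B \ A) = elements in exactly one of A or B
A \ B = {10, 14, 23, 30}
B \ A = {1, 9, 12, 22, 25, 29}
A △ B = {1, 9, 10, 12, 14, 22, 23, 25, 29, 30}

A △ B = {1, 9, 10, 12, 14, 22, 23, 25, 29, 30}


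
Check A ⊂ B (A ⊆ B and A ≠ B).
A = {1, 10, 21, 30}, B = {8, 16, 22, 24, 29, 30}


A ⊂ B requires: A ⊆ B AND A ≠ B.
A ⊆ B? No
A ⊄ B, so A is not a proper subset.

No, A is not a proper subset of B


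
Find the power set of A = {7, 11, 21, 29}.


|A| = 4, so |P(A)| = 2^4 = 16
Enumerate subsets by cardinality (0 to 4):
∅, {7}, {11}, {21}, {29}, {7, 11}, {7, 21}, {7, 29}, {11, 21}, {11, 29}, {21, 29}, {7, 11, 21}, {7, 11, 29}, {7, 21, 29}, {11, 21, 29}, {7, 11, 21, 29}

P(A) has 16 subsets: ∅, {7}, {11}, {21}, {29}, {7, 11}, {7, 21}, {7, 29}, {11, 21}, {11, 29}, {21, 29}, {7, 11, 21}, {7, 11, 29}, {7, 21, 29}, {11, 21, 29}, {7, 11, 21, 29}


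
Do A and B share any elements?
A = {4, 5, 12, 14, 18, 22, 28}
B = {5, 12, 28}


Disjoint means A ∩ B = ∅.
A ∩ B = {5, 12, 28}
A ∩ B ≠ ∅, so A and B are NOT disjoint.

Yes — A and B share the element(s) of A ∩ B = {5, 12, 28}, so they are not disjoint


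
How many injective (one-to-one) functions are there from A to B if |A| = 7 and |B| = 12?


An injection sends each of |A| = 7 inputs to a distinct output in B.
# injections = |B|·(|B|-1)·…·(|B|-|A|+1) = 12! / (12 - 7)!
= 12 × 11 × 10 × 9 × 8 × 7 × 6
= 3991680

Number of injections = 3991680


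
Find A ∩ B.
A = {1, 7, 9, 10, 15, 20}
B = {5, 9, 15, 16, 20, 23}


A ∩ B = elements in both A and B
A = {1, 7, 9, 10, 15, 20}
B = {5, 9, 15, 16, 20, 23}
A ∩ B = {9, 15, 20}

A ∩ B = {9, 15, 20}


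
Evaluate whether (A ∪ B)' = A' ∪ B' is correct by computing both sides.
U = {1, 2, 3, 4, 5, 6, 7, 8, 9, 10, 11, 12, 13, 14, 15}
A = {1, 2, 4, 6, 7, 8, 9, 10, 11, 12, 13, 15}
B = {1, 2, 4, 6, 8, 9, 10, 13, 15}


LHS: A ∪ B = {1, 2, 4, 6, 7, 8, 9, 10, 11, 12, 13, 15}
(A ∪ B)' = U \ (A ∪ B) = {3, 5, 14}
A' = {3, 5, 14}, B' = {3, 5, 7, 11, 12, 14}
Claimed RHS: A' ∪ B' = {3, 5, 7, 11, 12, 14}
Identity is INVALID: LHS = {3, 5, 14} but the RHS claimed here equals {3, 5, 7, 11, 12, 14}. The correct form is (A ∪ B)' = A' ∩ B'.

Identity is invalid: (A ∪ B)' = {3, 5, 14} but A' ∪ B' = {3, 5, 7, 11, 12, 14}. The correct De Morgan law is (A ∪ B)' = A' ∩ B'.


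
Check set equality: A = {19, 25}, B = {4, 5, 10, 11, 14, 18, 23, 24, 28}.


Two sets are equal iff they have exactly the same elements.
A = {19, 25}
B = {4, 5, 10, 11, 14, 18, 23, 24, 28}
Differences: {4, 5, 10, 11, 14, 18, 19, 23, 24, 25, 28}
A ≠ B

No, A ≠ B


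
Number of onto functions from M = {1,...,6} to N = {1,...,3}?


n = |M| = 6, k = |N| = 3. Surjections via inclusion-exclusion:
S(n,k) = Σ(-1)^i × C(k,i) × (k-i)^n, i=0 to k
i=0: (-1)^0×C(3,0)×3^6 = 729
i=1: (-1)^1×C(3,1)×2^6 = -192
i=2: (-1)^2×C(3,2)×1^6 = 3
i=3: (-1)^3×C(3,3)×0^6 = 0
Total = 540

Number of surjections = 540


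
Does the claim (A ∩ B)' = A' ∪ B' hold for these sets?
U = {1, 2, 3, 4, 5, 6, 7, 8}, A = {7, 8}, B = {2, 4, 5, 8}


LHS: A ∩ B = {8}
(A ∩ B)' = U \ (A ∩ B) = {1, 2, 3, 4, 5, 6, 7}
A' = {1, 2, 3, 4, 5, 6}, B' = {1, 3, 6, 7}
Claimed RHS: A' ∪ B' = {1, 2, 3, 4, 5, 6, 7}
Identity is VALID: LHS = RHS = {1, 2, 3, 4, 5, 6, 7} ✓

Identity is valid. (A ∩ B)' = A' ∪ B' = {1, 2, 3, 4, 5, 6, 7}


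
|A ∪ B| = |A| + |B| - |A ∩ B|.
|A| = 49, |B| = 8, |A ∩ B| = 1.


|A ∪ B| = |A| + |B| - |A ∩ B|
= 49 + 8 - 1
= 56

|A ∪ B| = 56


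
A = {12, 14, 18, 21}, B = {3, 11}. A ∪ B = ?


A ∪ B = all elements in A or B (or both)
A = {12, 14, 18, 21}
B = {3, 11}
A ∪ B = {3, 11, 12, 14, 18, 21}

A ∪ B = {3, 11, 12, 14, 18, 21}


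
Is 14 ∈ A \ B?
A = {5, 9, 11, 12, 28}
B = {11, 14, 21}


A = {5, 9, 11, 12, 28}, B = {11, 14, 21}
A \ B = elements in A but not in B
A \ B = {5, 9, 12, 28}
Checking if 14 ∈ A \ B
14 is not in A \ B → False

14 ∉ A \ B


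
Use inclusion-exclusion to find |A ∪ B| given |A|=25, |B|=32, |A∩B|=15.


|A ∪ B| = |A| + |B| - |A ∩ B|
= 25 + 32 - 15
= 42

|A ∪ B| = 42


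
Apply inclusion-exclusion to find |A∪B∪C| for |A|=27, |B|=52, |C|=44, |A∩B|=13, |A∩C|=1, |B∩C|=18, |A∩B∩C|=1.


|A∪B∪C| = |A|+|B|+|C| - |A∩B|-|A∩C|-|B∩C| + |A∩B∩C|
= 27+52+44 - 13-1-18 + 1
= 123 - 32 + 1
= 92

|A ∪ B ∪ C| = 92


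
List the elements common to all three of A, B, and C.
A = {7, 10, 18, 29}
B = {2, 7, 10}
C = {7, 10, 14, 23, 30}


A ∩ B = {7, 10}
(A ∩ B) ∩ C = {7, 10}

A ∩ B ∩ C = {7, 10}


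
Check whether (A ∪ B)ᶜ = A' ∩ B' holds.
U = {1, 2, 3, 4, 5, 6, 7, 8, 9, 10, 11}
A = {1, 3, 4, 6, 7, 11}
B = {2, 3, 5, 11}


LHS: A ∪ B = {1, 2, 3, 4, 5, 6, 7, 11}
(A ∪ B)' = U \ (A ∪ B) = {8, 9, 10}
A' = {2, 5, 8, 9, 10}, B' = {1, 4, 6, 7, 8, 9, 10}
Claimed RHS: A' ∩ B' = {8, 9, 10}
Identity is VALID: LHS = RHS = {8, 9, 10} ✓

Identity is valid. (A ∪ B)' = A' ∩ B' = {8, 9, 10}


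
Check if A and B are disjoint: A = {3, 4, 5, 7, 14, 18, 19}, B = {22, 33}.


Disjoint means A ∩ B = ∅.
A ∩ B = ∅
A ∩ B = ∅, so A and B are disjoint.

Yes, A and B are disjoint


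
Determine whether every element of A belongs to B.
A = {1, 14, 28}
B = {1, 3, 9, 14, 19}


A ⊆ B means every element of A is in B.
Elements in A not in B: {28}
So A ⊄ B.

No, A ⊄ B


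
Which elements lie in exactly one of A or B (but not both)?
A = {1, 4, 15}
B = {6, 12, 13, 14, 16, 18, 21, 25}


A △ B = (A \ B) ∪ (B \ A) = elements in exactly one of A or B
A \ B = {1, 4, 15}
B \ A = {6, 12, 13, 14, 16, 18, 21, 25}
A △ B = {1, 4, 6, 12, 13, 14, 15, 16, 18, 21, 25}

A △ B = {1, 4, 6, 12, 13, 14, 15, 16, 18, 21, 25}


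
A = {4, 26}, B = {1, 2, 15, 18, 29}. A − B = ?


A \ B = elements in A but not in B
A = {4, 26}
B = {1, 2, 15, 18, 29}
Remove from A any elements in B
A \ B = {4, 26}

A \ B = {4, 26}


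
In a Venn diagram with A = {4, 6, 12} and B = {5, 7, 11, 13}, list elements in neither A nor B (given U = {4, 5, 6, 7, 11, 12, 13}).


A = {4, 6, 12}
B = {5, 7, 11, 13}
Region: in neither A nor B (given U = {4, 5, 6, 7, 11, 12, 13})
Elements: ∅

Elements in neither A nor B (given U = {4, 5, 6, 7, 11, 12, 13}): ∅


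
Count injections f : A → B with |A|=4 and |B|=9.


An injection sends each of |A| = 4 inputs to a distinct output in B.
# injections = |B|·(|B|-1)·…·(|B|-|A|+1) = 9! / (9 - 4)!
= 9 × 8 × 7 × 6
= 3024

Number of injections = 3024


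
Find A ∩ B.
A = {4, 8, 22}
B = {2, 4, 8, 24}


A ∩ B = elements in both A and B
A = {4, 8, 22}
B = {2, 4, 8, 24}
A ∩ B = {4, 8}

A ∩ B = {4, 8}


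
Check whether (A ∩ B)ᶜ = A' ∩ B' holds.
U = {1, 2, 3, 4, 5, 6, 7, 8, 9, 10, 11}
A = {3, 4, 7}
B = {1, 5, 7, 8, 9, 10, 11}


LHS: A ∩ B = {7}
(A ∩ B)' = U \ (A ∩ B) = {1, 2, 3, 4, 5, 6, 8, 9, 10, 11}
A' = {1, 2, 5, 6, 8, 9, 10, 11}, B' = {2, 3, 4, 6}
Claimed RHS: A' ∩ B' = {2, 6}
Identity is INVALID: LHS = {1, 2, 3, 4, 5, 6, 8, 9, 10, 11} but the RHS claimed here equals {2, 6}. The correct form is (A ∩ B)' = A' ∪ B'.

Identity is invalid: (A ∩ B)' = {1, 2, 3, 4, 5, 6, 8, 9, 10, 11} but A' ∩ B' = {2, 6}. The correct De Morgan law is (A ∩ B)' = A' ∪ B'.


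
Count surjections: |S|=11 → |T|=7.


n = |S| = 11, k = |T| = 7. Surjections via inclusion-exclusion:
S(n,k) = Σ(-1)^i × C(k,i) × (k-i)^n, i=0 to k
i=0: (-1)^0×C(7,0)×7^11 = 1977326743
i=1: (-1)^1×C(7,1)×6^11 = -2539579392
i=2: (-1)^2×C(7,2)×5^11 = 1025390625
i=3: (-1)^3×C(7,3)×4^11 = -146800640
i=4: (-1)^4×C(7,4)×3^11 = 6200145
i=5: (-1)^5×C(7,5)×2^11 = -43008
i=6: (-1)^6×C(7,6)×1^11 = 7
i=7: (-1)^7×C(7,7)×0^11 = 0
Total = 322494480

Number of surjections = 322494480


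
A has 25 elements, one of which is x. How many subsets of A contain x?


Subsets of A containing x correspond to subsets of A \ {x}, which has 24 elements.
Count = 2^(n-1) = 2^24
= 16777216

Number of subsets containing x = 16777216


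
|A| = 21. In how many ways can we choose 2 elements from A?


C(n,k) = n! / (k!(n-k)!)
C(21,2) = 21! / (2!19!)
= 210

C(21,2) = 210


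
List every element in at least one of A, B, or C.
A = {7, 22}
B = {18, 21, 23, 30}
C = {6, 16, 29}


A ∪ B = {7, 18, 21, 22, 23, 30}
(A ∪ B) ∪ C = {6, 7, 16, 18, 21, 22, 23, 29, 30}

A ∪ B ∪ C = {6, 7, 16, 18, 21, 22, 23, 29, 30}


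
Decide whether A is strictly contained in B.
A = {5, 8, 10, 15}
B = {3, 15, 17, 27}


A ⊂ B requires: A ⊆ B AND A ≠ B.
A ⊆ B? No
A ⊄ B, so A is not a proper subset.

No, A is not a proper subset of B


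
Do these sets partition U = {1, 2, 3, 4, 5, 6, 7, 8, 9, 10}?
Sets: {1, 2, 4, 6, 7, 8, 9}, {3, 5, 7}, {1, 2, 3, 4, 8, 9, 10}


A partition requires: (1) non-empty parts, (2) pairwise disjoint, (3) union = U
Parts: {1, 2, 4, 6, 7, 8, 9}, {3, 5, 7}, {1, 2, 3, 4, 8, 9, 10}
Union of parts: {1, 2, 3, 4, 5, 6, 7, 8, 9, 10}
U = {1, 2, 3, 4, 5, 6, 7, 8, 9, 10}
All non-empty? True
Pairwise disjoint? False
Covers U? True

No, not a valid partition


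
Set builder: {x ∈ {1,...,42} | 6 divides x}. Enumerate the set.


Checking each candidate:
Condition: multiples of 6 in {1,...,42}
Result = {6, 12, 18, 24, 30, 36, 42}

{6, 12, 18, 24, 30, 36, 42}


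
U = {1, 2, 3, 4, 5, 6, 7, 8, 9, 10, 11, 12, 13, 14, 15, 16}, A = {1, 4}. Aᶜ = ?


Aᶜ = U \ A = elements in U but not in A
U = {1, 2, 3, 4, 5, 6, 7, 8, 9, 10, 11, 12, 13, 14, 15, 16}
A = {1, 4}
Aᶜ = {2, 3, 5, 6, 7, 8, 9, 10, 11, 12, 13, 14, 15, 16}

Aᶜ = {2, 3, 5, 6, 7, 8, 9, 10, 11, 12, 13, 14, 15, 16}


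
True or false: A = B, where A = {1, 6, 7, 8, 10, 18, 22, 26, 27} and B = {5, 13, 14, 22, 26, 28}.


Two sets are equal iff they have exactly the same elements.
A = {1, 6, 7, 8, 10, 18, 22, 26, 27}
B = {5, 13, 14, 22, 26, 28}
Differences: {1, 5, 6, 7, 8, 10, 13, 14, 18, 27, 28}
A ≠ B

No, A ≠ B


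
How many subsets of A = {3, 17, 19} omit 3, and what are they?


A subset of A that omits 3 is a subset of A \ {3}, so there are 2^(n-1) = 2^2 = 4 of them.
Subsets excluding 3: ∅, {17}, {19}, {17, 19}

Subsets excluding 3 (4 total): ∅, {17}, {19}, {17, 19}


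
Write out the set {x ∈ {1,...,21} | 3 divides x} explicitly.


Checking each candidate:
Condition: multiples of 3 in {1,...,21}
Result = {3, 6, 9, 12, 15, 18, 21}

{3, 6, 9, 12, 15, 18, 21}


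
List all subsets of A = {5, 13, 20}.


|A| = 3, so |P(A)| = 2^3 = 8
Enumerate subsets by cardinality (0 to 3):
∅, {5}, {13}, {20}, {5, 13}, {5, 20}, {13, 20}, {5, 13, 20}

P(A) has 8 subsets: ∅, {5}, {13}, {20}, {5, 13}, {5, 20}, {13, 20}, {5, 13, 20}


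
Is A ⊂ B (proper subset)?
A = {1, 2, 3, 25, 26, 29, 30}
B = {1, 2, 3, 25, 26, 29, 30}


A ⊂ B requires: A ⊆ B AND A ≠ B.
A ⊆ B? Yes
A = B? Yes
A = B, so A is not a PROPER subset.

No, A is not a proper subset of B


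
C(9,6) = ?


C(n,k) = n! / (k!(n-k)!)
C(9,6) = 9! / (6!3!)
= 84

C(9,6) = 84


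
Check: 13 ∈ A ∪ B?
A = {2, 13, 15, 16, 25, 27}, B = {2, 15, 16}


A = {2, 13, 15, 16, 25, 27}, B = {2, 15, 16}
A ∪ B = all elements in A or B
A ∪ B = {2, 13, 15, 16, 25, 27}
Checking if 13 ∈ A ∪ B
13 is in A ∪ B → True

13 ∈ A ∪ B


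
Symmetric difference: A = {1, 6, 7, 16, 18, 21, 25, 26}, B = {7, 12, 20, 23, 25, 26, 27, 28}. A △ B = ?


A △ B = (A \ B) ∪ (B \ A) = elements in exactly one of A or B
A \ B = {1, 6, 16, 18, 21}
B \ A = {12, 20, 23, 27, 28}
A △ B = {1, 6, 12, 16, 18, 20, 21, 23, 27, 28}

A △ B = {1, 6, 12, 16, 18, 20, 21, 23, 27, 28}


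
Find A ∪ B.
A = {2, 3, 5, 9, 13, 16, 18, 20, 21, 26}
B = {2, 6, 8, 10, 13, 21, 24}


A ∪ B = all elements in A or B (or both)
A = {2, 3, 5, 9, 13, 16, 18, 20, 21, 26}
B = {2, 6, 8, 10, 13, 21, 24}
A ∪ B = {2, 3, 5, 6, 8, 9, 10, 13, 16, 18, 20, 21, 24, 26}

A ∪ B = {2, 3, 5, 6, 8, 9, 10, 13, 16, 18, 20, 21, 24, 26}


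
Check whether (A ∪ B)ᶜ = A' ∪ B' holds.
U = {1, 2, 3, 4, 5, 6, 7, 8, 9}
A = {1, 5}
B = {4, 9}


LHS: A ∪ B = {1, 4, 5, 9}
(A ∪ B)' = U \ (A ∪ B) = {2, 3, 6, 7, 8}
A' = {2, 3, 4, 6, 7, 8, 9}, B' = {1, 2, 3, 5, 6, 7, 8}
Claimed RHS: A' ∪ B' = {1, 2, 3, 4, 5, 6, 7, 8, 9}
Identity is INVALID: LHS = {2, 3, 6, 7, 8} but the RHS claimed here equals {1, 2, 3, 4, 5, 6, 7, 8, 9}. The correct form is (A ∪ B)' = A' ∩ B'.

Identity is invalid: (A ∪ B)' = {2, 3, 6, 7, 8} but A' ∪ B' = {1, 2, 3, 4, 5, 6, 7, 8, 9}. The correct De Morgan law is (A ∪ B)' = A' ∩ B'.


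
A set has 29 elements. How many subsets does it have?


Number of subsets = 2^n
= 2^29
= 536870912

|P(A)| = 536870912


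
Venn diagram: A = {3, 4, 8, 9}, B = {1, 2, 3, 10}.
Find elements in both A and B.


A = {3, 4, 8, 9}
B = {1, 2, 3, 10}
Region: in both A and B
Elements: {3}

Elements in both A and B: {3}


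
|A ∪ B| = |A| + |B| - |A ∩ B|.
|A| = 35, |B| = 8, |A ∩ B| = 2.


|A ∪ B| = |A| + |B| - |A ∩ B|
= 35 + 8 - 2
= 41

|A ∪ B| = 41


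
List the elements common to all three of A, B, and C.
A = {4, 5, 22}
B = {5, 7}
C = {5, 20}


A ∩ B = {5}
(A ∩ B) ∩ C = {5}

A ∩ B ∩ C = {5}


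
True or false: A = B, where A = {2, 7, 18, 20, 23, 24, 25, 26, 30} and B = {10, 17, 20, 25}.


Two sets are equal iff they have exactly the same elements.
A = {2, 7, 18, 20, 23, 24, 25, 26, 30}
B = {10, 17, 20, 25}
Differences: {2, 7, 10, 17, 18, 23, 24, 26, 30}
A ≠ B

No, A ≠ B


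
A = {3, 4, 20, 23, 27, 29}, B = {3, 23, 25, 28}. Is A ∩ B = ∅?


Disjoint means A ∩ B = ∅.
A ∩ B = {3, 23}
A ∩ B ≠ ∅, so A and B are NOT disjoint.

No, A and B are not disjoint (A ∩ B = {3, 23})


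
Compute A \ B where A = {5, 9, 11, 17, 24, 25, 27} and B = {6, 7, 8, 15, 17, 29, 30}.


A \ B = elements in A but not in B
A = {5, 9, 11, 17, 24, 25, 27}
B = {6, 7, 8, 15, 17, 29, 30}
Remove from A any elements in B
A \ B = {5, 9, 11, 24, 25, 27}

A \ B = {5, 9, 11, 24, 25, 27}


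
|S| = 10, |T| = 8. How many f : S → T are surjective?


n = |S| = 10, k = |T| = 8. Surjections via inclusion-exclusion:
S(n,k) = Σ(-1)^i × C(k,i) × (k-i)^n, i=0 to k
i=0: (-1)^0×C(8,0)×8^10 = 1073741824
i=1: (-1)^1×C(8,1)×7^10 = -2259801992
i=2: (-1)^2×C(8,2)×6^10 = 1693052928
i=3: (-1)^3×C(8,3)×5^10 = -546875000
i=4: (-1)^4×C(8,4)×4^10 = 73400320
i=5: (-1)^5×C(8,5)×3^10 = -3306744
i=6: (-1)^6×C(8,6)×2^10 = 28672
i=7: (-1)^7×C(8,7)×1^10 = -8
i=8: (-1)^8×C(8,8)×0^10 = 0
Total = 30240000

Number of surjections = 30240000


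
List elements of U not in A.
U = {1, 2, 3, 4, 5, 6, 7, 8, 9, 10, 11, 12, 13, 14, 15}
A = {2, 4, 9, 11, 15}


Aᶜ = U \ A = elements in U but not in A
U = {1, 2, 3, 4, 5, 6, 7, 8, 9, 10, 11, 12, 13, 14, 15}
A = {2, 4, 9, 11, 15}
Aᶜ = {1, 3, 5, 6, 7, 8, 10, 12, 13, 14}

Aᶜ = {1, 3, 5, 6, 7, 8, 10, 12, 13, 14}


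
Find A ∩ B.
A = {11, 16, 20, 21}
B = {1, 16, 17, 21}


A ∩ B = elements in both A and B
A = {11, 16, 20, 21}
B = {1, 16, 17, 21}
A ∩ B = {16, 21}

A ∩ B = {16, 21}


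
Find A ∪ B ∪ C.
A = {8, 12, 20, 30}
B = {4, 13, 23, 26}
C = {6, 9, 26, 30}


A ∪ B = {4, 8, 12, 13, 20, 23, 26, 30}
(A ∪ B) ∪ C = {4, 6, 8, 9, 12, 13, 20, 23, 26, 30}

A ∪ B ∪ C = {4, 6, 8, 9, 12, 13, 20, 23, 26, 30}


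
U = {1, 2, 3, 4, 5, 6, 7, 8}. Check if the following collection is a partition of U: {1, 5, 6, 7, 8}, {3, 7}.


A partition requires: (1) non-empty parts, (2) pairwise disjoint, (3) union = U
Parts: {1, 5, 6, 7, 8}, {3, 7}
Union of parts: {1, 3, 5, 6, 7, 8}
U = {1, 2, 3, 4, 5, 6, 7, 8}
All non-empty? True
Pairwise disjoint? False
Covers U? False

No, not a valid partition


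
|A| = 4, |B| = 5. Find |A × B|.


|A × B| = |A| × |B|
= 4 × 5
= 20

|A × B| = 20


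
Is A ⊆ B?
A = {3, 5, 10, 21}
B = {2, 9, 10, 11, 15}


A ⊆ B means every element of A is in B.
Elements in A not in B: {3, 5, 21}
So A ⊄ B.

No, A ⊄ B


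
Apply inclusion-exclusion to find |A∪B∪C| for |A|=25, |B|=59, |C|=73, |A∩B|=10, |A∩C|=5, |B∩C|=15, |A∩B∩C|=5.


|A∪B∪C| = |A|+|B|+|C| - |A∩B|-|A∩C|-|B∩C| + |A∩B∩C|
= 25+59+73 - 10-5-15 + 5
= 157 - 30 + 5
= 132

|A ∪ B ∪ C| = 132


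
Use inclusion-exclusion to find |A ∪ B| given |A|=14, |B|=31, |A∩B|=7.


|A ∪ B| = |A| + |B| - |A ∩ B|
= 14 + 31 - 7
= 38

|A ∪ B| = 38


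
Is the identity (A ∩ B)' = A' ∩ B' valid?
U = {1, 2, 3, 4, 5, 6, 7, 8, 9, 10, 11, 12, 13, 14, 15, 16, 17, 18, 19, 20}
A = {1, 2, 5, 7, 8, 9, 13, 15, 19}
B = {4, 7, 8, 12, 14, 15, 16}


LHS: A ∩ B = {7, 8, 15}
(A ∩ B)' = U \ (A ∩ B) = {1, 2, 3, 4, 5, 6, 9, 10, 11, 12, 13, 14, 16, 17, 18, 19, 20}
A' = {3, 4, 6, 10, 11, 12, 14, 16, 17, 18, 20}, B' = {1, 2, 3, 5, 6, 9, 10, 11, 13, 17, 18, 19, 20}
Claimed RHS: A' ∩ B' = {3, 6, 10, 11, 17, 18, 20}
Identity is INVALID: LHS = {1, 2, 3, 4, 5, 6, 9, 10, 11, 12, 13, 14, 16, 17, 18, 19, 20} but the RHS claimed here equals {3, 6, 10, 11, 17, 18, 20}. The correct form is (A ∩ B)' = A' ∪ B'.

Identity is invalid: (A ∩ B)' = {1, 2, 3, 4, 5, 6, 9, 10, 11, 12, 13, 14, 16, 17, 18, 19, 20} but A' ∩ B' = {3, 6, 10, 11, 17, 18, 20}. The correct De Morgan law is (A ∩ B)' = A' ∪ B'.


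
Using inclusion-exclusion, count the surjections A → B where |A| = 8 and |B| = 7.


n = |A| = 8, k = |B| = 7. Surjections via inclusion-exclusion:
S(n,k) = Σ(-1)^i × C(k,i) × (k-i)^n, i=0 to k
i=0: (-1)^0×C(7,0)×7^8 = 5764801
i=1: (-1)^1×C(7,1)×6^8 = -11757312
i=2: (-1)^2×C(7,2)×5^8 = 8203125
i=3: (-1)^3×C(7,3)×4^8 = -2293760
i=4: (-1)^4×C(7,4)×3^8 = 229635
i=5: (-1)^5×C(7,5)×2^8 = -5376
i=6: (-1)^6×C(7,6)×1^8 = 7
i=7: (-1)^7×C(7,7)×0^8 = 0
Total = 141120

Number of surjections = 141120


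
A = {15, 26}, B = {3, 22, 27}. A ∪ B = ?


A ∪ B = all elements in A or B (or both)
A = {15, 26}
B = {3, 22, 27}
A ∪ B = {3, 15, 22, 26, 27}

A ∪ B = {3, 15, 22, 26, 27}


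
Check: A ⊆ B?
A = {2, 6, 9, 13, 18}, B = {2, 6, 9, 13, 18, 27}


A ⊆ B means every element of A is in B.
All elements of A are in B.
So A ⊆ B.

Yes, A ⊆ B


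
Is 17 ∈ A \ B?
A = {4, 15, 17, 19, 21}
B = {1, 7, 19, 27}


A = {4, 15, 17, 19, 21}, B = {1, 7, 19, 27}
A \ B = elements in A but not in B
A \ B = {4, 15, 17, 21}
Checking if 17 ∈ A \ B
17 is in A \ B → True

17 ∈ A \ B


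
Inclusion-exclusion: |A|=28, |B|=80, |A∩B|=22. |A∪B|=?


|A ∪ B| = |A| + |B| - |A ∩ B|
= 28 + 80 - 22
= 86

|A ∪ B| = 86


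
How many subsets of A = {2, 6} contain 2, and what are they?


A subset of A contains 2 iff the remaining 1 elements form any subset of A \ {2}.
Count: 2^(n-1) = 2^1 = 2
Subsets containing 2: {2}, {2, 6}

Subsets containing 2 (2 total): {2}, {2, 6}


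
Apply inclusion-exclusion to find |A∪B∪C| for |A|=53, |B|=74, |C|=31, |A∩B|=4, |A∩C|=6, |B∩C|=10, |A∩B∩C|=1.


|A∪B∪C| = |A|+|B|+|C| - |A∩B|-|A∩C|-|B∩C| + |A∩B∩C|
= 53+74+31 - 4-6-10 + 1
= 158 - 20 + 1
= 139

|A ∪ B ∪ C| = 139


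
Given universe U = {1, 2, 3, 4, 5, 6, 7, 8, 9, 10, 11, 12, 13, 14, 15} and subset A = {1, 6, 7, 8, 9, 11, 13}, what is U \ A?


Aᶜ = U \ A = elements in U but not in A
U = {1, 2, 3, 4, 5, 6, 7, 8, 9, 10, 11, 12, 13, 14, 15}
A = {1, 6, 7, 8, 9, 11, 13}
Aᶜ = {2, 3, 4, 5, 10, 12, 14, 15}

Aᶜ = {2, 3, 4, 5, 10, 12, 14, 15}


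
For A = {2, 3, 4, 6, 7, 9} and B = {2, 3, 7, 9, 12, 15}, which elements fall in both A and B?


A = {2, 3, 4, 6, 7, 9}
B = {2, 3, 7, 9, 12, 15}
Region: in both A and B
Elements: {2, 3, 7, 9}

Elements in both A and B: {2, 3, 7, 9}


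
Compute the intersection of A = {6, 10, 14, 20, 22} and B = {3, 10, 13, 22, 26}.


A ∩ B = elements in both A and B
A = {6, 10, 14, 20, 22}
B = {3, 10, 13, 22, 26}
A ∩ B = {10, 22}

A ∩ B = {10, 22}


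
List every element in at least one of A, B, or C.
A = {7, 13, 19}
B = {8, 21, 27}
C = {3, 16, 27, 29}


A ∪ B = {7, 8, 13, 19, 21, 27}
(A ∪ B) ∪ C = {3, 7, 8, 13, 16, 19, 21, 27, 29}

A ∪ B ∪ C = {3, 7, 8, 13, 16, 19, 21, 27, 29}


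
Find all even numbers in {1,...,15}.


Checking each candidate:
Condition: even numbers in {1,...,15}
Result = {2, 4, 6, 8, 10, 12, 14}

{2, 4, 6, 8, 10, 12, 14}


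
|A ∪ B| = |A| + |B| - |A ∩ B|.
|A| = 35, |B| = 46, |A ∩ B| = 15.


|A ∪ B| = |A| + |B| - |A ∩ B|
= 35 + 46 - 15
= 66

|A ∪ B| = 66


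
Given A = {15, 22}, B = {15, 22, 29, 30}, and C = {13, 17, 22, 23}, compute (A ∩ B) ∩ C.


A ∩ B = {15, 22}
(A ∩ B) ∩ C = {22}

A ∩ B ∩ C = {22}


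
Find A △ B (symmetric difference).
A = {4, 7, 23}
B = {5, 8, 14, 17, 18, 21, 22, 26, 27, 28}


A △ B = (A \ B) ∪ (B \ A) = elements in exactly one of A or B
A \ B = {4, 7, 23}
B \ A = {5, 8, 14, 17, 18, 21, 22, 26, 27, 28}
A △ B = {4, 5, 7, 8, 14, 17, 18, 21, 22, 23, 26, 27, 28}

A △ B = {4, 5, 7, 8, 14, 17, 18, 21, 22, 23, 26, 27, 28}


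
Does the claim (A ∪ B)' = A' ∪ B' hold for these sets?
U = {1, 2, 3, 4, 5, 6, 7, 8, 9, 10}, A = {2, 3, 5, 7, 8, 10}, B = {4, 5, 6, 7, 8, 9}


LHS: A ∪ B = {2, 3, 4, 5, 6, 7, 8, 9, 10}
(A ∪ B)' = U \ (A ∪ B) = {1}
A' = {1, 4, 6, 9}, B' = {1, 2, 3, 10}
Claimed RHS: A' ∪ B' = {1, 2, 3, 4, 6, 9, 10}
Identity is INVALID: LHS = {1} but the RHS claimed here equals {1, 2, 3, 4, 6, 9, 10}. The correct form is (A ∪ B)' = A' ∩ B'.

Identity is invalid: (A ∪ B)' = {1} but A' ∪ B' = {1, 2, 3, 4, 6, 9, 10}. The correct De Morgan law is (A ∪ B)' = A' ∩ B'.


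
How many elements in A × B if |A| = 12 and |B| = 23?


|A × B| = |A| × |B|
= 12 × 23
= 276

|A × B| = 276


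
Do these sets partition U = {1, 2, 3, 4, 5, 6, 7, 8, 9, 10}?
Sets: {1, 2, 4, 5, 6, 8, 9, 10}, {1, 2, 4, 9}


A partition requires: (1) non-empty parts, (2) pairwise disjoint, (3) union = U
Parts: {1, 2, 4, 5, 6, 8, 9, 10}, {1, 2, 4, 9}
Union of parts: {1, 2, 4, 5, 6, 8, 9, 10}
U = {1, 2, 3, 4, 5, 6, 7, 8, 9, 10}
All non-empty? True
Pairwise disjoint? False
Covers U? False

No, not a valid partition


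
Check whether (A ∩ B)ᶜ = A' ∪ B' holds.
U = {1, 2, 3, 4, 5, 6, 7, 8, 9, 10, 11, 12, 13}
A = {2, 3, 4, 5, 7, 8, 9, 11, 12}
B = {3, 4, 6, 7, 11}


LHS: A ∩ B = {3, 4, 7, 11}
(A ∩ B)' = U \ (A ∩ B) = {1, 2, 5, 6, 8, 9, 10, 12, 13}
A' = {1, 6, 10, 13}, B' = {1, 2, 5, 8, 9, 10, 12, 13}
Claimed RHS: A' ∪ B' = {1, 2, 5, 6, 8, 9, 10, 12, 13}
Identity is VALID: LHS = RHS = {1, 2, 5, 6, 8, 9, 10, 12, 13} ✓

Identity is valid. (A ∩ B)' = A' ∪ B' = {1, 2, 5, 6, 8, 9, 10, 12, 13}


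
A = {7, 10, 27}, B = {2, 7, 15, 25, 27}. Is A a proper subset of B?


A ⊂ B requires: A ⊆ B AND A ≠ B.
A ⊆ B? No
A ⊄ B, so A is not a proper subset.

No, A is not a proper subset of B


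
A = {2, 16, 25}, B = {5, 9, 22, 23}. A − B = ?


A \ B = elements in A but not in B
A = {2, 16, 25}
B = {5, 9, 22, 23}
Remove from A any elements in B
A \ B = {2, 16, 25}

A \ B = {2, 16, 25}


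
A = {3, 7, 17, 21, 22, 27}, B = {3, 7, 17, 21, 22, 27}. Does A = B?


Two sets are equal iff they have exactly the same elements.
A = {3, 7, 17, 21, 22, 27}
B = {3, 7, 17, 21, 22, 27}
Same elements → A = B

Yes, A = B


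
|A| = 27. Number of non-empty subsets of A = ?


Total subsets = 2^n = 2^27 = 134217728
Non-empty subsets exclude the empty set: 2^n - 1
= 134217728 - 1
= 134217727

Number of non-empty subsets = 134217727


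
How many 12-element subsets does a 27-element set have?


C(n,k) = n! / (k!(n-k)!)
C(27,12) = 27! / (12!15!)
= 17383860

C(27,12) = 17383860


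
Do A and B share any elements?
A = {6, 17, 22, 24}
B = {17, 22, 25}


Disjoint means A ∩ B = ∅.
A ∩ B = {17, 22}
A ∩ B ≠ ∅, so A and B are NOT disjoint.

Yes — A and B share the element(s) of A ∩ B = {17, 22}, so they are not disjoint


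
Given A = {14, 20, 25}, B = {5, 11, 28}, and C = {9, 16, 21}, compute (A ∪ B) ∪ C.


A ∪ B = {5, 11, 14, 20, 25, 28}
(A ∪ B) ∪ C = {5, 9, 11, 14, 16, 20, 21, 25, 28}

A ∪ B ∪ C = {5, 9, 11, 14, 16, 20, 21, 25, 28}


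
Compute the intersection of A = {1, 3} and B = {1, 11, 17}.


A ∩ B = elements in both A and B
A = {1, 3}
B = {1, 11, 17}
A ∩ B = {1}

A ∩ B = {1}


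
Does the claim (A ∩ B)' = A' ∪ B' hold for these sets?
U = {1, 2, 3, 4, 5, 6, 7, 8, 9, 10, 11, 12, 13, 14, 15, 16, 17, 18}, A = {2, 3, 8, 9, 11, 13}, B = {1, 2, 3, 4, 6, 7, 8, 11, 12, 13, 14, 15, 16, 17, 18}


LHS: A ∩ B = {2, 3, 8, 11, 13}
(A ∩ B)' = U \ (A ∩ B) = {1, 4, 5, 6, 7, 9, 10, 12, 14, 15, 16, 17, 18}
A' = {1, 4, 5, 6, 7, 10, 12, 14, 15, 16, 17, 18}, B' = {5, 9, 10}
Claimed RHS: A' ∪ B' = {1, 4, 5, 6, 7, 9, 10, 12, 14, 15, 16, 17, 18}
Identity is VALID: LHS = RHS = {1, 4, 5, 6, 7, 9, 10, 12, 14, 15, 16, 17, 18} ✓

Identity is valid. (A ∩ B)' = A' ∪ B' = {1, 4, 5, 6, 7, 9, 10, 12, 14, 15, 16, 17, 18}


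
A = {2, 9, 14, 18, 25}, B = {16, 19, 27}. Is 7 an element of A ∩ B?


A = {2, 9, 14, 18, 25}, B = {16, 19, 27}
A ∩ B = elements in both A and B
A ∩ B = ∅
Checking if 7 ∈ A ∩ B
7 is not in A ∩ B → False

7 ∉ A ∩ B


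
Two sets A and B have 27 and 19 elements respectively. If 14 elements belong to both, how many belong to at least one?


|A ∪ B| = |A| + |B| - |A ∩ B|
= 27 + 19 - 14
= 32

|A ∪ B| = 32


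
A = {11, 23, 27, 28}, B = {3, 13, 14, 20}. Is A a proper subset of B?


A ⊂ B requires: A ⊆ B AND A ≠ B.
A ⊆ B? No
A ⊄ B, so A is not a proper subset.

No, A is not a proper subset of B


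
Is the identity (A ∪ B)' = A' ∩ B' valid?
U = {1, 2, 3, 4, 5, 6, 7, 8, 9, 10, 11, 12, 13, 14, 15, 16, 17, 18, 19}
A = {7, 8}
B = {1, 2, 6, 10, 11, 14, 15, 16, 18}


LHS: A ∪ B = {1, 2, 6, 7, 8, 10, 11, 14, 15, 16, 18}
(A ∪ B)' = U \ (A ∪ B) = {3, 4, 5, 9, 12, 13, 17, 19}
A' = {1, 2, 3, 4, 5, 6, 9, 10, 11, 12, 13, 14, 15, 16, 17, 18, 19}, B' = {3, 4, 5, 7, 8, 9, 12, 13, 17, 19}
Claimed RHS: A' ∩ B' = {3, 4, 5, 9, 12, 13, 17, 19}
Identity is VALID: LHS = RHS = {3, 4, 5, 9, 12, 13, 17, 19} ✓

Identity is valid. (A ∪ B)' = A' ∩ B' = {3, 4, 5, 9, 12, 13, 17, 19}


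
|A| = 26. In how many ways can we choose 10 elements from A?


C(n,k) = n! / (k!(n-k)!)
C(26,10) = 26! / (10!16!)
= 5311735

C(26,10) = 5311735


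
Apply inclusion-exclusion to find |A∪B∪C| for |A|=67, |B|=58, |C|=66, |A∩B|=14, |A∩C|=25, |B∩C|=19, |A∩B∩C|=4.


|A∪B∪C| = |A|+|B|+|C| - |A∩B|-|A∩C|-|B∩C| + |A∩B∩C|
= 67+58+66 - 14-25-19 + 4
= 191 - 58 + 4
= 137

|A ∪ B ∪ C| = 137


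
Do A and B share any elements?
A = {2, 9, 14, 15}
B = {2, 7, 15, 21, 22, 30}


Disjoint means A ∩ B = ∅.
A ∩ B = {2, 15}
A ∩ B ≠ ∅, so A and B are NOT disjoint.

Yes — A and B share the element(s) of A ∩ B = {2, 15}, so they are not disjoint


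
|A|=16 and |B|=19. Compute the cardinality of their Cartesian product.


|A × B| = |A| × |B|
= 16 × 19
= 304

|A × B| = 304


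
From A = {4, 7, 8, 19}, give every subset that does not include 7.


A subset of A that omits 7 is a subset of A \ {7}, so there are 2^(n-1) = 2^3 = 8 of them.
Subsets excluding 7: ∅, {4}, {8}, {19}, {4, 8}, {4, 19}, {8, 19}, {4, 8, 19}

Subsets excluding 7 (8 total): ∅, {4}, {8}, {19}, {4, 8}, {4, 19}, {8, 19}, {4, 8, 19}


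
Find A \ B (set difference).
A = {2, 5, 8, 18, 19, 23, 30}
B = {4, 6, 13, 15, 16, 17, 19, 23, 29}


A \ B = elements in A but not in B
A = {2, 5, 8, 18, 19, 23, 30}
B = {4, 6, 13, 15, 16, 17, 19, 23, 29}
Remove from A any elements in B
A \ B = {2, 5, 8, 18, 30}

A \ B = {2, 5, 8, 18, 30}


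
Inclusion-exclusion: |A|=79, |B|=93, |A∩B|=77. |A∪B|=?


|A ∪ B| = |A| + |B| - |A ∩ B|
= 79 + 93 - 77
= 95

|A ∪ B| = 95


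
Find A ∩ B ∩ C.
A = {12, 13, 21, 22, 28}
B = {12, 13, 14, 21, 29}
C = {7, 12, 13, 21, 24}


A ∩ B = {12, 13, 21}
(A ∩ B) ∩ C = {12, 13, 21}

A ∩ B ∩ C = {12, 13, 21}


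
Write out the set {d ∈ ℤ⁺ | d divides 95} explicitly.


Checking each candidate:
Condition: positive divisors of 95
Result = {1, 5, 19, 95}

{1, 5, 19, 95}


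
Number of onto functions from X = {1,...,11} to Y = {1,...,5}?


n = |X| = 11, k = |Y| = 5. Surjections via inclusion-exclusion:
S(n,k) = Σ(-1)^i × C(k,i) × (k-i)^n, i=0 to k
i=0: (-1)^0×C(5,0)×5^11 = 48828125
i=1: (-1)^1×C(5,1)×4^11 = -20971520
i=2: (-1)^2×C(5,2)×3^11 = 1771470
i=3: (-1)^3×C(5,3)×2^11 = -20480
i=4: (-1)^4×C(5,4)×1^11 = 5
i=5: (-1)^5×C(5,5)×0^11 = 0
Total = 29607600

Number of surjections = 29607600


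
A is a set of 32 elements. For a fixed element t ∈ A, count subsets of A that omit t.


Subsets of A avoiding t are subsets of A \ {t}, which has 31 elements.
Count = 2^(n-1) = 2^31
= 2147483648

Number of subsets avoiding t = 2147483648


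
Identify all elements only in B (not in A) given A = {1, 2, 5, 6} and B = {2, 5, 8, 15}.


A = {1, 2, 5, 6}
B = {2, 5, 8, 15}
Region: only in B (not in A)
Elements: {8, 15}

Elements only in B (not in A): {8, 15}


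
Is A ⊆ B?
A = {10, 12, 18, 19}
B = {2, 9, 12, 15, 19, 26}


A ⊆ B means every element of A is in B.
Elements in A not in B: {10, 18}
So A ⊄ B.

No, A ⊄ B


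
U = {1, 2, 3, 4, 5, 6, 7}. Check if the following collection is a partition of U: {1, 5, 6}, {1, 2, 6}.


A partition requires: (1) non-empty parts, (2) pairwise disjoint, (3) union = U
Parts: {1, 5, 6}, {1, 2, 6}
Union of parts: {1, 2, 5, 6}
U = {1, 2, 3, 4, 5, 6, 7}
All non-empty? True
Pairwise disjoint? False
Covers U? False

No, not a valid partition


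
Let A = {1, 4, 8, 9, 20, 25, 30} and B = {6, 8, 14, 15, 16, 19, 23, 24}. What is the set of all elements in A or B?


A ∪ B = all elements in A or B (or both)
A = {1, 4, 8, 9, 20, 25, 30}
B = {6, 8, 14, 15, 16, 19, 23, 24}
A ∪ B = {1, 4, 6, 8, 9, 14, 15, 16, 19, 20, 23, 24, 25, 30}

A ∪ B = {1, 4, 6, 8, 9, 14, 15, 16, 19, 20, 23, 24, 25, 30}


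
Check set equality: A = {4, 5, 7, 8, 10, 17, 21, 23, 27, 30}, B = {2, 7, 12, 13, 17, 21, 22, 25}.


Two sets are equal iff they have exactly the same elements.
A = {4, 5, 7, 8, 10, 17, 21, 23, 27, 30}
B = {2, 7, 12, 13, 17, 21, 22, 25}
Differences: {2, 4, 5, 8, 10, 12, 13, 22, 23, 25, 27, 30}
A ≠ B

No, A ≠ B


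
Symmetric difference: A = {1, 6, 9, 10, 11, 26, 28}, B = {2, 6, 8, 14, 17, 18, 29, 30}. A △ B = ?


A △ B = (A \ B) ∪ (B \ A) = elements in exactly one of A or B
A \ B = {1, 9, 10, 11, 26, 28}
B \ A = {2, 8, 14, 17, 18, 29, 30}
A △ B = {1, 2, 8, 9, 10, 11, 14, 17, 18, 26, 28, 29, 30}

A △ B = {1, 2, 8, 9, 10, 11, 14, 17, 18, 26, 28, 29, 30}


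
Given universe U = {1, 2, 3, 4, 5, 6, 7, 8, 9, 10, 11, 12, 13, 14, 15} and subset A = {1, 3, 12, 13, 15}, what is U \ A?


Aᶜ = U \ A = elements in U but not in A
U = {1, 2, 3, 4, 5, 6, 7, 8, 9, 10, 11, 12, 13, 14, 15}
A = {1, 3, 12, 13, 15}
Aᶜ = {2, 4, 5, 6, 7, 8, 9, 10, 11, 14}

Aᶜ = {2, 4, 5, 6, 7, 8, 9, 10, 11, 14}


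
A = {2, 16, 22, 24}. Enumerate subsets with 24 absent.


A subset of A that omits 24 is a subset of A \ {24}, so there are 2^(n-1) = 2^3 = 8 of them.
Subsets excluding 24: ∅, {2}, {16}, {22}, {2, 16}, {2, 22}, {16, 22}, {2, 16, 22}

Subsets excluding 24 (8 total): ∅, {2}, {16}, {22}, {2, 16}, {2, 22}, {16, 22}, {2, 16, 22}


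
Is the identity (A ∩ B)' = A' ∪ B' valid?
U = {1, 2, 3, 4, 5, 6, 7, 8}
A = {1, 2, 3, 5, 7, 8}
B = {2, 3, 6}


LHS: A ∩ B = {2, 3}
(A ∩ B)' = U \ (A ∩ B) = {1, 4, 5, 6, 7, 8}
A' = {4, 6}, B' = {1, 4, 5, 7, 8}
Claimed RHS: A' ∪ B' = {1, 4, 5, 6, 7, 8}
Identity is VALID: LHS = RHS = {1, 4, 5, 6, 7, 8} ✓

Identity is valid. (A ∩ B)' = A' ∪ B' = {1, 4, 5, 6, 7, 8}


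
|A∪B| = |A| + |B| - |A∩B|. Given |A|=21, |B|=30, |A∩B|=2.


|A ∪ B| = |A| + |B| - |A ∩ B|
= 21 + 30 - 2
= 49

|A ∪ B| = 49


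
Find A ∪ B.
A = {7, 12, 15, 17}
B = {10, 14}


A ∪ B = all elements in A or B (or both)
A = {7, 12, 15, 17}
B = {10, 14}
A ∪ B = {7, 10, 12, 14, 15, 17}

A ∪ B = {7, 10, 12, 14, 15, 17}


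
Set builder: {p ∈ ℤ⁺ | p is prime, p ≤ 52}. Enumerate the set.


Checking each candidate:
Condition: primes ≤ 52
Result = {2, 3, 5, 7, 11, 13, 17, 19, 23, 29, 31, 37, 41, 43, 47}

{2, 3, 5, 7, 11, 13, 17, 19, 23, 29, 31, 37, 41, 43, 47}


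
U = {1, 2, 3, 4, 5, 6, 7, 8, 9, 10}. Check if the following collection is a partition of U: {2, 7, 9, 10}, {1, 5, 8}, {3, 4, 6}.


A partition requires: (1) non-empty parts, (2) pairwise disjoint, (3) union = U
Parts: {2, 7, 9, 10}, {1, 5, 8}, {3, 4, 6}
Union of parts: {1, 2, 3, 4, 5, 6, 7, 8, 9, 10}
U = {1, 2, 3, 4, 5, 6, 7, 8, 9, 10}
All non-empty? True
Pairwise disjoint? True
Covers U? True

Yes, valid partition


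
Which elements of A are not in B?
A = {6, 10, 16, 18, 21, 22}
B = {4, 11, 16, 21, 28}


A \ B = elements in A but not in B
A = {6, 10, 16, 18, 21, 22}
B = {4, 11, 16, 21, 28}
Remove from A any elements in B
A \ B = {6, 10, 18, 22}

A \ B = {6, 10, 18, 22}


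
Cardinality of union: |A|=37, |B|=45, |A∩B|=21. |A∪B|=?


|A ∪ B| = |A| + |B| - |A ∩ B|
= 37 + 45 - 21
= 61

|A ∪ B| = 61


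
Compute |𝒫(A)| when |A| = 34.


Number of subsets = 2^n
= 2^34
= 17179869184

|P(A)| = 17179869184


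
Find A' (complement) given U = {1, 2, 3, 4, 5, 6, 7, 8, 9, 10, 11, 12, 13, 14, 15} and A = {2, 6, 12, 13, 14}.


Aᶜ = U \ A = elements in U but not in A
U = {1, 2, 3, 4, 5, 6, 7, 8, 9, 10, 11, 12, 13, 14, 15}
A = {2, 6, 12, 13, 14}
Aᶜ = {1, 3, 4, 5, 7, 8, 9, 10, 11, 15}

Aᶜ = {1, 3, 4, 5, 7, 8, 9, 10, 11, 15}


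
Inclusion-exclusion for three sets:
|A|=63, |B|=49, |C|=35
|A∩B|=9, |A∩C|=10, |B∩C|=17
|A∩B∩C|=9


|A∪B∪C| = |A|+|B|+|C| - |A∩B|-|A∩C|-|B∩C| + |A∩B∩C|
= 63+49+35 - 9-10-17 + 9
= 147 - 36 + 9
= 120

|A ∪ B ∪ C| = 120


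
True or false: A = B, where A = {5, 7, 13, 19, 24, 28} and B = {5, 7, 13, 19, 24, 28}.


Two sets are equal iff they have exactly the same elements.
A = {5, 7, 13, 19, 24, 28}
B = {5, 7, 13, 19, 24, 28}
Same elements → A = B

Yes, A = B


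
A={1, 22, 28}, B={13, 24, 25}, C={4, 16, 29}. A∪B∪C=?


A ∪ B = {1, 13, 22, 24, 25, 28}
(A ∪ B) ∪ C = {1, 4, 13, 16, 22, 24, 25, 28, 29}

A ∪ B ∪ C = {1, 4, 13, 16, 22, 24, 25, 28, 29}


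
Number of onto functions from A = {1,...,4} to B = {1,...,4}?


n = |A| = 4, k = |B| = 4. Surjections via inclusion-exclusion:
S(n,k) = Σ(-1)^i × C(k,i) × (k-i)^n, i=0 to k
i=0: (-1)^0×C(4,0)×4^4 = 256
i=1: (-1)^1×C(4,1)×3^4 = -324
i=2: (-1)^2×C(4,2)×2^4 = 96
i=3: (-1)^3×C(4,3)×1^4 = -4
i=4: (-1)^4×C(4,4)×0^4 = 0
Total = 24

Number of surjections = 24


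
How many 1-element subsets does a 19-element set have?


C(n,k) = n! / (k!(n-k)!)
C(19,1) = 19! / (1!18!)
= 19

C(19,1) = 19


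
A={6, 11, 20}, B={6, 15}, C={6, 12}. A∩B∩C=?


A ∩ B = {6}
(A ∩ B) ∩ C = {6}

A ∩ B ∩ C = {6}


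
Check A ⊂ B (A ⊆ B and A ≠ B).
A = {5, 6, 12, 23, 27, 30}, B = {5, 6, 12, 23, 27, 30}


A ⊂ B requires: A ⊆ B AND A ≠ B.
A ⊆ B? Yes
A = B? Yes
A = B, so A is not a PROPER subset.

No, A is not a proper subset of B


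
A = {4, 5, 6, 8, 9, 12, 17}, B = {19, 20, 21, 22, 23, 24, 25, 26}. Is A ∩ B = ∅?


Disjoint means A ∩ B = ∅.
A ∩ B = ∅
A ∩ B = ∅, so A and B are disjoint.

Yes, A and B are disjoint


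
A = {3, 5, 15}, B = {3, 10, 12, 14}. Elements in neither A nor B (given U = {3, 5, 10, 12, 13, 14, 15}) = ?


A = {3, 5, 15}
B = {3, 10, 12, 14}
Region: in neither A nor B (given U = {3, 5, 10, 12, 13, 14, 15})
Elements: {13}

Elements in neither A nor B (given U = {3, 5, 10, 12, 13, 14, 15}): {13}


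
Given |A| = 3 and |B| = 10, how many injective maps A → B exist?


An injection sends each of |A| = 3 inputs to a distinct output in B.
# injections = |B|·(|B|-1)·…·(|B|-|A|+1) = 10! / (10 - 3)!
= 10 × 9 × 8
= 720

Number of injections = 720


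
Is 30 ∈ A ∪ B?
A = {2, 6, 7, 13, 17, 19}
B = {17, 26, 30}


A = {2, 6, 7, 13, 17, 19}, B = {17, 26, 30}
A ∪ B = all elements in A or B
A ∪ B = {2, 6, 7, 13, 17, 19, 26, 30}
Checking if 30 ∈ A ∪ B
30 is in A ∪ B → True

30 ∈ A ∪ B


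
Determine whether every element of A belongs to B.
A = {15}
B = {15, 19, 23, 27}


A ⊆ B means every element of A is in B.
All elements of A are in B.
So A ⊆ B.

Yes, A ⊆ B


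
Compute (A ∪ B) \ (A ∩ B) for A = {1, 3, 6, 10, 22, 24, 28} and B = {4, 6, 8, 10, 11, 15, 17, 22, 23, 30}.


A △ B = (A \ B) ∪ (B \ A) = elements in exactly one of A or B
A \ B = {1, 3, 24, 28}
B \ A = {4, 8, 11, 15, 17, 23, 30}
A △ B = {1, 3, 4, 8, 11, 15, 17, 23, 24, 28, 30}

A △ B = {1, 3, 4, 8, 11, 15, 17, 23, 24, 28, 30}


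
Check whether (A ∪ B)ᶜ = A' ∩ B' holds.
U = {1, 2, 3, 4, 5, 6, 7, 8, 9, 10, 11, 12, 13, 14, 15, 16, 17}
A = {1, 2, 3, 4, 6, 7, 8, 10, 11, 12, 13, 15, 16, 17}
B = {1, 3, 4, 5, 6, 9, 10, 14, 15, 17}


LHS: A ∪ B = {1, 2, 3, 4, 5, 6, 7, 8, 9, 10, 11, 12, 13, 14, 15, 16, 17}
(A ∪ B)' = U \ (A ∪ B) = ∅
A' = {5, 9, 14}, B' = {2, 7, 8, 11, 12, 13, 16}
Claimed RHS: A' ∩ B' = ∅
Identity is VALID: LHS = RHS = ∅ ✓

Identity is valid. (A ∪ B)' = A' ∩ B' = ∅


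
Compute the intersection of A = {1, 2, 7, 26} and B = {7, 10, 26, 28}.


A ∩ B = elements in both A and B
A = {1, 2, 7, 26}
B = {7, 10, 26, 28}
A ∩ B = {7, 26}

A ∩ B = {7, 26}


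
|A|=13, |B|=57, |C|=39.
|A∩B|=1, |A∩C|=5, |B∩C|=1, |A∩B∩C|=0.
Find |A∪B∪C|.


|A∪B∪C| = |A|+|B|+|C| - |A∩B|-|A∩C|-|B∩C| + |A∩B∩C|
= 13+57+39 - 1-5-1 + 0
= 109 - 7 + 0
= 102

|A ∪ B ∪ C| = 102


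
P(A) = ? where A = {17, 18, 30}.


|A| = 3, so |P(A)| = 2^3 = 8
Enumerate subsets by cardinality (0 to 3):
∅, {17}, {18}, {30}, {17, 18}, {17, 30}, {18, 30}, {17, 18, 30}

P(A) has 8 subsets: ∅, {17}, {18}, {30}, {17, 18}, {17, 30}, {18, 30}, {17, 18, 30}


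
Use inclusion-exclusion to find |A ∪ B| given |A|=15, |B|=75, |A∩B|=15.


|A ∪ B| = |A| + |B| - |A ∩ B|
= 15 + 75 - 15
= 75

|A ∪ B| = 75


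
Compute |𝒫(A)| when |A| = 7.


Number of subsets = 2^n
= 2^7
= 128

|P(A)| = 128


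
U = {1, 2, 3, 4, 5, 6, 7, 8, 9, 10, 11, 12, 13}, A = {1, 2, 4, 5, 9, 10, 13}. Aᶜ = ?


Aᶜ = U \ A = elements in U but not in A
U = {1, 2, 3, 4, 5, 6, 7, 8, 9, 10, 11, 12, 13}
A = {1, 2, 4, 5, 9, 10, 13}
Aᶜ = {3, 6, 7, 8, 11, 12}

Aᶜ = {3, 6, 7, 8, 11, 12}


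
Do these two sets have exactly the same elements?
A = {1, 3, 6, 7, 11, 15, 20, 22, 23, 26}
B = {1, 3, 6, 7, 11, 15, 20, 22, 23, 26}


Two sets are equal iff they have exactly the same elements.
A = {1, 3, 6, 7, 11, 15, 20, 22, 23, 26}
B = {1, 3, 6, 7, 11, 15, 20, 22, 23, 26}
Same elements → A = B

Yes, A = B


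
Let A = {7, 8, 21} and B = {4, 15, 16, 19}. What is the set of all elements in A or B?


A ∪ B = all elements in A or B (or both)
A = {7, 8, 21}
B = {4, 15, 16, 19}
A ∪ B = {4, 7, 8, 15, 16, 19, 21}

A ∪ B = {4, 7, 8, 15, 16, 19, 21}


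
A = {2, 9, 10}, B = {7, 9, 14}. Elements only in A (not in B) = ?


A = {2, 9, 10}
B = {7, 9, 14}
Region: only in A (not in B)
Elements: {2, 10}

Elements only in A (not in B): {2, 10}


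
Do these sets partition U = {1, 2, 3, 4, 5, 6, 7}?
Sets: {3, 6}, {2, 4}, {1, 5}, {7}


A partition requires: (1) non-empty parts, (2) pairwise disjoint, (3) union = U
Parts: {3, 6}, {2, 4}, {1, 5}, {7}
Union of parts: {1, 2, 3, 4, 5, 6, 7}
U = {1, 2, 3, 4, 5, 6, 7}
All non-empty? True
Pairwise disjoint? True
Covers U? True

Yes, valid partition
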